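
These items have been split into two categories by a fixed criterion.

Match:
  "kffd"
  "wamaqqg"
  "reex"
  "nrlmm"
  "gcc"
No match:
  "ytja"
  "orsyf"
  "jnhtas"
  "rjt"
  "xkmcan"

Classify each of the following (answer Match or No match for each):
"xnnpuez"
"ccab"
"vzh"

Match, Match, No match

Every 'Match' example satisfies: has a double letter. None of the 'No match' examples do.
"xnnpuez" — 'nn' doubled, hence Match. "ccab" — 'cc' doubled, hence Match. "vzh" — no doubled letter, hence No match.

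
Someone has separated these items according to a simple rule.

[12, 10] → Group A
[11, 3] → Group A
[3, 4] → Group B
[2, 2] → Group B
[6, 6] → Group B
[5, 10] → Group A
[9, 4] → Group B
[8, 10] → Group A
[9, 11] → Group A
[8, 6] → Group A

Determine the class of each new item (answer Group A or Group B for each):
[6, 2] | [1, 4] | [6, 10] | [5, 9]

Group B, Group B, Group A, Group A

The rule appears to be: sum ≥ 14.
[6, 2]: Group B (6+2 = 8). [1, 4]: Group B (1+4 = 5). [6, 10]: Group A (6+10 = 16). [5, 9]: Group A (5+9 = 14).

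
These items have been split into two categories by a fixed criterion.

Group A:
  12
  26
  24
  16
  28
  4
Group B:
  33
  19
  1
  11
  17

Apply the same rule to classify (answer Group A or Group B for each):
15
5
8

Group B, Group B, Group A

Rule: even. This holds for each 'Group A' example and fails for each 'Group B' one.
15: 15 is odd — fails the rule, so Group B.
5: 5 is odd — fails the rule, so Group B.
8: 8 is even — checks out, so Group A.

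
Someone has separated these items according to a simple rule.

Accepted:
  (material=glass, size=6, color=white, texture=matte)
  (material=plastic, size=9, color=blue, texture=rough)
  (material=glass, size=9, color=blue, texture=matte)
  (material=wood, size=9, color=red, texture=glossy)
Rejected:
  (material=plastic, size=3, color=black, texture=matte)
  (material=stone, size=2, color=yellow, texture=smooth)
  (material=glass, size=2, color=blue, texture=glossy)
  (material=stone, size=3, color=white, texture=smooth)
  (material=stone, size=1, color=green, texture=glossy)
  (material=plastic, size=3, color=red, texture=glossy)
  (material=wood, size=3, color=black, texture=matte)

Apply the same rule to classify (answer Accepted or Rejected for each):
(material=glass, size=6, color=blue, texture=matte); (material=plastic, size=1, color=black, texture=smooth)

Accepted, Rejected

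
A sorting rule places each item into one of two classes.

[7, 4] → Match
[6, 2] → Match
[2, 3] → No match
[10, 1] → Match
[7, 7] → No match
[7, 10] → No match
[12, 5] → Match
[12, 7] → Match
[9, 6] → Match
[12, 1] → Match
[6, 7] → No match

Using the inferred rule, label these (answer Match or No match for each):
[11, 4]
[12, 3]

Match, Match

Rule: first > second. This holds for each 'Match' example and fails for each 'No match' one.
[11, 4]: 11 > 4 — meets the rule, so Match.
[12, 3]: 12 > 3 — meets the rule, so Match.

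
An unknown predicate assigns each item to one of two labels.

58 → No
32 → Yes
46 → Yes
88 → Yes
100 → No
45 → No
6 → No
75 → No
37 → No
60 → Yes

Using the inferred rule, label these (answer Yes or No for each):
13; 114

No, No

The distinguishing property — ≡ 4 (mod 7) — holds for all the 'Yes' cases and none of the 'No' cases.
13: 13 mod 7 = 6, doesn't qualify → No. 114: 114 mod 7 = 2, doesn't qualify → No.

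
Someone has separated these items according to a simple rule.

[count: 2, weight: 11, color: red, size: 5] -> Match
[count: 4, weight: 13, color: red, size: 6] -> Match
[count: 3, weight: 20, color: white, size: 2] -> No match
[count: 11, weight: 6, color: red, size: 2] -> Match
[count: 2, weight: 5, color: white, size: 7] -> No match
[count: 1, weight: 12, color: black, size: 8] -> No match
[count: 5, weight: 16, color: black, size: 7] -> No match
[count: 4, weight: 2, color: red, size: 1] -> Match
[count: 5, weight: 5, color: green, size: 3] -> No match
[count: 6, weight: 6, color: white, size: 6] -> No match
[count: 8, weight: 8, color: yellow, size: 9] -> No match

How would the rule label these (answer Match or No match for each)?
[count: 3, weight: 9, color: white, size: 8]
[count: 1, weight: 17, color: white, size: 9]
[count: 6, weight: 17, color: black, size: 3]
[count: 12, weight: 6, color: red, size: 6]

'Match' ⟺ color is red.
[count: 3, weight: 9, color: white, size: 8]: color is white — fails this test, so No match.
[count: 1, weight: 17, color: white, size: 9]: color is white — fails this test, so No match.
[count: 6, weight: 17, color: black, size: 3]: color is black — fails this test, so No match.
[count: 12, weight: 6, color: red, size: 6]: color is red — passes, so Match.

No match, No match, No match, Match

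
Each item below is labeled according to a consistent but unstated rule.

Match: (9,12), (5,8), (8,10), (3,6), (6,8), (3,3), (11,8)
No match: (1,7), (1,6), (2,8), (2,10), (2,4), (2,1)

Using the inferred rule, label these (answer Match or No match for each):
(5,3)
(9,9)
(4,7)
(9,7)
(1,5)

Match, Match, Match, Match, No match

The simplest hypothesis consistent with all the labels is: first ≥ 3.
(5,3) → first 5 → Match. (9,9) → first 9 → Match. (4,7) → first 4 → Match. (9,7) → first 9 → Match. (1,5) → first 1 → No match.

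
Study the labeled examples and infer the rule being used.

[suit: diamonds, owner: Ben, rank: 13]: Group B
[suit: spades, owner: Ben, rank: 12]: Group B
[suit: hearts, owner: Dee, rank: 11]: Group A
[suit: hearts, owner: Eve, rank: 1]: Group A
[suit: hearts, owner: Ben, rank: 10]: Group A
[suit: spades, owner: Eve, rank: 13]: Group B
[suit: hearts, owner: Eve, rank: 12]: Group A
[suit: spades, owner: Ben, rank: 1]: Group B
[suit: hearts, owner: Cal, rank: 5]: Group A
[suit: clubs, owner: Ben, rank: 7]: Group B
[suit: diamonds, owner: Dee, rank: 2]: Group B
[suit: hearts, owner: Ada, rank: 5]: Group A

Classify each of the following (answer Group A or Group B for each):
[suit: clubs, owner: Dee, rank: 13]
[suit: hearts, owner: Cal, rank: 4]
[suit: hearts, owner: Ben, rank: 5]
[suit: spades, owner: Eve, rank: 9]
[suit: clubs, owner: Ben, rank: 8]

Group B, Group A, Group A, Group B, Group B

The common property of the 'Group A' items is: suit is hearts. No 'Group B' item has it.
[suit: clubs, owner: Dee, rank: 13]: Group B (suit is clubs). [suit: hearts, owner: Cal, rank: 4]: Group A (suit is hearts). [suit: hearts, owner: Ben, rank: 5]: Group A (suit is hearts). [suit: spades, owner: Eve, rank: 9]: Group B (suit is spades). [suit: clubs, owner: Ben, rank: 8]: Group B (suit is clubs).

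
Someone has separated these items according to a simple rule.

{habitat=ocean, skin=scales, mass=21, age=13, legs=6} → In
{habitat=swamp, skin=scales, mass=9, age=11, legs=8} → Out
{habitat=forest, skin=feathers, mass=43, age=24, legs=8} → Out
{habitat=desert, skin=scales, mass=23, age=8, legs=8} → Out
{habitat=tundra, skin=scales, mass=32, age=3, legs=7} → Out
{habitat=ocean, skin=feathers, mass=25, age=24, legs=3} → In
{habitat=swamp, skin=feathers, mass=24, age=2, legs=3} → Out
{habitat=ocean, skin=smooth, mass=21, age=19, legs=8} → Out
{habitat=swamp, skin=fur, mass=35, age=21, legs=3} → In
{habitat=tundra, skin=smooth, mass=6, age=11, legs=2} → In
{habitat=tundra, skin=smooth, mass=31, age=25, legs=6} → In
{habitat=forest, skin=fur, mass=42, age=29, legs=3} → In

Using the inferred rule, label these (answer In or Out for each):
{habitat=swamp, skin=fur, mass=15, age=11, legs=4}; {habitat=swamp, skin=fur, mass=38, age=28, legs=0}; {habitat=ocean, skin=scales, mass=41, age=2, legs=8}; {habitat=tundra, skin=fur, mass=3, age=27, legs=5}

In, In, Out, In

The simplest hypothesis consistent with all the labels is: legs ≤ 6 AND age ≥ 3.
{habitat=swamp, skin=fur, mass=15, age=11, legs=4}: legs = 4, age = 11 — has this property, so In. {habitat=swamp, skin=fur, mass=38, age=28, legs=0}: legs = 0, age = 28 — has this property, so In. {habitat=ocean, skin=scales, mass=41, age=2, legs=8}: legs = 8, age = 2 — fails the rule, so Out. {habitat=tundra, skin=fur, mass=3, age=27, legs=5}: legs = 5, age = 27 — has this property, so In.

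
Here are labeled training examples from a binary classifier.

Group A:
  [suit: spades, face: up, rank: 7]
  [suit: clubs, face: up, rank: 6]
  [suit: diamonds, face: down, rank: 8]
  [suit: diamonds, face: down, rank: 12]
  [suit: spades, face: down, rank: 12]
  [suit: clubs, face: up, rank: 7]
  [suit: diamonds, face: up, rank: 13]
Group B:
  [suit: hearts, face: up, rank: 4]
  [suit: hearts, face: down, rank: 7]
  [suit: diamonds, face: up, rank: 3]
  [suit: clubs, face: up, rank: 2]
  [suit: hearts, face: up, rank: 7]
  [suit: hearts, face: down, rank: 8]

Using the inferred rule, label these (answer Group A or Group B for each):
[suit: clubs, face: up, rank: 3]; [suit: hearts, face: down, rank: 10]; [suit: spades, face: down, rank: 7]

The classifier is using: suit is not hearts AND rank ≥ 4.
[suit: clubs, face: up, rank: 3]: suit is clubs, rank = 3, does not pass → Group B.
[suit: hearts, face: down, rank: 10]: suit is hearts, rank = 10, does not pass → Group B.
[suit: spades, face: down, rank: 7]: suit is spades, rank = 7, has this property → Group A.

Group B, Group B, Group A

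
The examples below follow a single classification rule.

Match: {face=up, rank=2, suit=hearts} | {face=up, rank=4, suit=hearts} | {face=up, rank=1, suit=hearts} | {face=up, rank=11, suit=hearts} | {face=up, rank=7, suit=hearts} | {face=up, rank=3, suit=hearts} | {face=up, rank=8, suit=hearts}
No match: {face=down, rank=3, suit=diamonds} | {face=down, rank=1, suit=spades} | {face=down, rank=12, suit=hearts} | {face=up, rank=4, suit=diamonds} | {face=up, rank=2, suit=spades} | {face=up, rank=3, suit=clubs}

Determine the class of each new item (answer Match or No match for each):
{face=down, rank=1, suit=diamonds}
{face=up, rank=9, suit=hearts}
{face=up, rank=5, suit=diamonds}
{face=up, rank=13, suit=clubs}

The classifier is using: face is up AND suit is hearts.

No match, Match, No match, No match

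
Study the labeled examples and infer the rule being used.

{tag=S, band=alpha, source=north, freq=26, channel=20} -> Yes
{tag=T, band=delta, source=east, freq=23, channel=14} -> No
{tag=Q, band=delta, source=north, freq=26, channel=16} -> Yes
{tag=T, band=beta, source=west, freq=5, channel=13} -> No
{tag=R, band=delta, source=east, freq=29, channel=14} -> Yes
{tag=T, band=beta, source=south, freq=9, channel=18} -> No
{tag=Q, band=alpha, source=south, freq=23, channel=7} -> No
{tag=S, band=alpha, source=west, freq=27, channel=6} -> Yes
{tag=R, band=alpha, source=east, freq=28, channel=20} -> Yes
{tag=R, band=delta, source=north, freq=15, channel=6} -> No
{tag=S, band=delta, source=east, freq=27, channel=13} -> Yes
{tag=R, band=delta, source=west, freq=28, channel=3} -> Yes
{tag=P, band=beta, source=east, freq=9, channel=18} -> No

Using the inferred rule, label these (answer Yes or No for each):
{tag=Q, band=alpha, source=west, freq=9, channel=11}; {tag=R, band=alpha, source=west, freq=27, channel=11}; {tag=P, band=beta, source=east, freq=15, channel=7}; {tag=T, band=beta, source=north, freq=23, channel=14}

The common property of the 'Yes' items is: freq ≥ 26. No 'No' item has it.
{tag=Q, band=alpha, source=west, freq=9, channel=11} — freq = 9, hence No. {tag=R, band=alpha, source=west, freq=27, channel=11} — freq = 27, hence Yes. {tag=P, band=beta, source=east, freq=15, channel=7} — freq = 15, hence No. {tag=T, band=beta, source=north, freq=23, channel=14} — freq = 23, hence No.

No, Yes, No, No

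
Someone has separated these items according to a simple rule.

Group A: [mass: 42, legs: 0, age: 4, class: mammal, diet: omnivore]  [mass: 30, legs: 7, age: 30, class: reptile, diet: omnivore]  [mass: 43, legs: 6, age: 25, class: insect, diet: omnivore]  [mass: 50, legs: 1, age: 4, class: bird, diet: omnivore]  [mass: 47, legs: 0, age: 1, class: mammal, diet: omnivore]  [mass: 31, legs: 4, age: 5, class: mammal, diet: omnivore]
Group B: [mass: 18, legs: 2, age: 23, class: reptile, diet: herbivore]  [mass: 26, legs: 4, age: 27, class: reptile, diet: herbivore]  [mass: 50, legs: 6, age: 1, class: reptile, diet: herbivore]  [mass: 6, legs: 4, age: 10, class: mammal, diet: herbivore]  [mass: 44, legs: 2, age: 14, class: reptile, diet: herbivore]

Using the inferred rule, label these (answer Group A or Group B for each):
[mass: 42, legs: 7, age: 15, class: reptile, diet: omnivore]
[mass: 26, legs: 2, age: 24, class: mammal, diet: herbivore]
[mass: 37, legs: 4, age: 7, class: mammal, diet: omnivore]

The common property of the 'Group A' items is: diet is omnivore. No 'Group B' item has it.
[mass: 42, legs: 7, age: 15, class: reptile, diet: omnivore]: diet is omnivore, satisfies this → Group A. [mass: 26, legs: 2, age: 24, class: mammal, diet: herbivore]: diet is herbivore, doesn't qualify → Group B. [mass: 37, legs: 4, age: 7, class: mammal, diet: omnivore]: diet is omnivore, satisfies this → Group A.

Group A, Group B, Group A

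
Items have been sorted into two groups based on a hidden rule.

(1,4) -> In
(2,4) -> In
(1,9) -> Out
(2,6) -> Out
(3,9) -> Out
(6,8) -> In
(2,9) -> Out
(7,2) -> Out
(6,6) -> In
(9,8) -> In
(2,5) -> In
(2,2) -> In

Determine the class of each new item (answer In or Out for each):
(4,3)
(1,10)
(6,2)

In, Out, Out

The simplest hypothesis consistent with all the labels is: |first − second| ≤ 3.
(4,3): |4−3| = 1 — has this property, so In. (1,10): |1−10| = 9 — lacks this property, so Out. (6,2): |6−2| = 4 — lacks this property, so Out.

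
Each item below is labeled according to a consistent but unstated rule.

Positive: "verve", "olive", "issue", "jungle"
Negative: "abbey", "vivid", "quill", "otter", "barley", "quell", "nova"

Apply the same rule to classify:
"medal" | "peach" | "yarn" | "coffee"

Negative, Negative, Negative, Positive

Rule: ends with 'e'. This holds for each 'Positive' example and fails for each 'Negative' one.
Negative: "medal", since ends with 'l'. Negative: "peach", since ends with 'h'. Negative: "yarn", since ends with 'n'. Positive: "coffee", since ends with 'e'.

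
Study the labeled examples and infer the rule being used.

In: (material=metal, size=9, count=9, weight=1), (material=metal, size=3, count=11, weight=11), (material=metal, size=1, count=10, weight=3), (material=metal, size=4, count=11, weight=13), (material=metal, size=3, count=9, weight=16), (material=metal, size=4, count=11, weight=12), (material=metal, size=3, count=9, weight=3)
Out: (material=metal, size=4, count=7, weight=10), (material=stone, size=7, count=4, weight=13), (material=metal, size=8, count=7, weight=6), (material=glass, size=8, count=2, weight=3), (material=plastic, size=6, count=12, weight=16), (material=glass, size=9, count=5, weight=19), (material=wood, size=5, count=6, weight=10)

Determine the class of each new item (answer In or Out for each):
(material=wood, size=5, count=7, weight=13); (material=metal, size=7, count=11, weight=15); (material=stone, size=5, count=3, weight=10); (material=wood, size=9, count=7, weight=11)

Rule: material is metal AND count ≥ 9. This holds for each 'In' example and fails for each 'Out' one.
(material=wood, size=5, count=7, weight=13): Out (material is wood, count = 7). (material=metal, size=7, count=11, weight=15): In (material is metal, count = 11). (material=stone, size=5, count=3, weight=10): Out (material is stone, count = 3). (material=wood, size=9, count=7, weight=11): Out (material is wood, count = 7).

Out, In, Out, Out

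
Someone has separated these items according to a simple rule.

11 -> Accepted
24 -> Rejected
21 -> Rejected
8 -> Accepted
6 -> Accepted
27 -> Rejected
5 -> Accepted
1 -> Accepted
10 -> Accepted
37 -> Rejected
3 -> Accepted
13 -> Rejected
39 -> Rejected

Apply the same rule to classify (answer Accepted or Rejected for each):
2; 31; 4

Accepted, Rejected, Accepted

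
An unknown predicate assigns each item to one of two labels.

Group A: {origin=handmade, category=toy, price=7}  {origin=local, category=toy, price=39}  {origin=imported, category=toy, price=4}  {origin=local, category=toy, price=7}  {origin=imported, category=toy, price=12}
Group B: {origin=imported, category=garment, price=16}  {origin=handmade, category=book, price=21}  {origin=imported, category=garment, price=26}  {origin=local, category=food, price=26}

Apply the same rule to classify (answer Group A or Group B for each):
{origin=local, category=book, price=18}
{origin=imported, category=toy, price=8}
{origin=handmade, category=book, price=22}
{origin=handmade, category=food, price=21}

Group B, Group A, Group B, Group B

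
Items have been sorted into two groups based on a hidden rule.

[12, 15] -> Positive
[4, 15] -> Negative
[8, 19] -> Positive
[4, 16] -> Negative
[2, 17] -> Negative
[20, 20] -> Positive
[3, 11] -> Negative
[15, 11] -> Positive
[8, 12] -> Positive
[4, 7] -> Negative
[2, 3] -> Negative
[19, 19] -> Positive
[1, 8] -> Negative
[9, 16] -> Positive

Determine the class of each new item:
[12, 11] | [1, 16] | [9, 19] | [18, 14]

Positive, Negative, Positive, Positive

The classifier is using: first ≥ 7.
[12, 11] — first 12, hence Positive.
[1, 16] — first 1, hence Negative.
[9, 19] — first 9, hence Positive.
[18, 14] — first 18, hence Positive.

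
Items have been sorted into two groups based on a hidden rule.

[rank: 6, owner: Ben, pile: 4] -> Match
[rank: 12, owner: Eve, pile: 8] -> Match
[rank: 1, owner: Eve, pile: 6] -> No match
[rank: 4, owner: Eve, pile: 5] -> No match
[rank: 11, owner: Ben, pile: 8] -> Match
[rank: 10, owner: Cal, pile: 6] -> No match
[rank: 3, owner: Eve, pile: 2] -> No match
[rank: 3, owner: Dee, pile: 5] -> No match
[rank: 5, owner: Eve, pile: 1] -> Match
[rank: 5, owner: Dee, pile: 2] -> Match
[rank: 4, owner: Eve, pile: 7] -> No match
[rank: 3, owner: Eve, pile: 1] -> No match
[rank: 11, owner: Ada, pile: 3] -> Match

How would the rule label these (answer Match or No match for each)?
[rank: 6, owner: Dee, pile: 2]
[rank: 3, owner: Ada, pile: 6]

Match, No match

The pattern is that an item is 'Match' exactly when: rank ≥ 5 AND pile ≠ 6.
Match: [rank: 6, owner: Dee, pile: 2], since rank = 6, pile = 2.
No match: [rank: 3, owner: Ada, pile: 6], since rank = 3, pile = 6.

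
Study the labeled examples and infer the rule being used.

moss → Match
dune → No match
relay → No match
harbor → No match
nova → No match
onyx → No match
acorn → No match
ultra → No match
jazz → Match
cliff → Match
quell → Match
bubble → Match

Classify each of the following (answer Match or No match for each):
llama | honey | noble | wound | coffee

Comparing the two groups points to one rule — has a double letter.

Match, No match, No match, No match, Match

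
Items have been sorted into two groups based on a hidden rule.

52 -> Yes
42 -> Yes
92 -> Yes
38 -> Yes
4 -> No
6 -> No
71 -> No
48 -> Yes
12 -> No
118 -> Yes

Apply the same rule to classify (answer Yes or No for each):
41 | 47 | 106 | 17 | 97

Every 'Yes' example satisfies: even AND at least 38. None of the 'No' examples do.
No: 41, since 41 is odd, 41 ≥ 38. No: 47, since 47 is odd, 47 ≥ 38. Yes: 106, since 106 is even, 106 ≥ 38. No: 17, since 17 is odd, 17 < 38. No: 97, since 97 is odd, 97 ≥ 38.

No, No, Yes, No, No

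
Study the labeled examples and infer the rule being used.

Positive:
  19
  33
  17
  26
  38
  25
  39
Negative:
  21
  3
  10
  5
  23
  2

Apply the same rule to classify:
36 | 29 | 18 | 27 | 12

The rule appears to be: digit sum ≥ 6.

Positive, Positive, Positive, Positive, Negative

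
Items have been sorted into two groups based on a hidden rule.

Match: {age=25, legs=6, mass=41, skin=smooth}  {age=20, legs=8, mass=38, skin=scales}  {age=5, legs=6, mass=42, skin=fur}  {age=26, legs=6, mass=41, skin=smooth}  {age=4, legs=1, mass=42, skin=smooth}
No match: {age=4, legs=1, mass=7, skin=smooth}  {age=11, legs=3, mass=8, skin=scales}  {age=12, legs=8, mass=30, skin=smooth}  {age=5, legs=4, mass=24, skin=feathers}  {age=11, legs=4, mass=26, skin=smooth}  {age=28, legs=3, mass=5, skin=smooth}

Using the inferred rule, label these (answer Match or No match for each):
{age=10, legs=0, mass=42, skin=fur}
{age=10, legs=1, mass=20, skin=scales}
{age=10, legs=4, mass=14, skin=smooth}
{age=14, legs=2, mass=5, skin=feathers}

The rule appears to be: mass ≥ 38.
{age=10, legs=0, mass=42, skin=fur}: Match (mass = 42).
{age=10, legs=1, mass=20, skin=scales}: No match (mass = 20).
{age=10, legs=4, mass=14, skin=smooth}: No match (mass = 14).
{age=14, legs=2, mass=5, skin=feathers}: No match (mass = 5).

Match, No match, No match, No match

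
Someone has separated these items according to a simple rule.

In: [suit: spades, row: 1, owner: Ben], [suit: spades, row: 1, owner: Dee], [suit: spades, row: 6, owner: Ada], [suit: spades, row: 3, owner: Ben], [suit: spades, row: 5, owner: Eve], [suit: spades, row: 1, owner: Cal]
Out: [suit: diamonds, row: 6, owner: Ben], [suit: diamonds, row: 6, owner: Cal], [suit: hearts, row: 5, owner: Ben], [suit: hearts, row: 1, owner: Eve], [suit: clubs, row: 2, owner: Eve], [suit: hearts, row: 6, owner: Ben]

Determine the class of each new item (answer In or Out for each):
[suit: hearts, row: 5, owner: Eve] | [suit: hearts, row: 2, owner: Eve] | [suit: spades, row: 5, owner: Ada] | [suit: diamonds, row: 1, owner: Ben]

The rule appears to be: suit is spades.
[suit: hearts, row: 5, owner: Eve] — suit is hearts, hence Out. [suit: hearts, row: 2, owner: Eve] — suit is hearts, hence Out. [suit: spades, row: 5, owner: Ada] — suit is spades, hence In. [suit: diamonds, row: 1, owner: Ben] — suit is diamonds, hence Out.

Out, Out, In, Out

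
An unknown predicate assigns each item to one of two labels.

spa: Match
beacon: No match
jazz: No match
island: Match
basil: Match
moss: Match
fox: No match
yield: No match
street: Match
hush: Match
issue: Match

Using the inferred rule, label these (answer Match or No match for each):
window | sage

The common property of the 'Match' items is: contains 's'. No 'No match' item has it.

No match, Match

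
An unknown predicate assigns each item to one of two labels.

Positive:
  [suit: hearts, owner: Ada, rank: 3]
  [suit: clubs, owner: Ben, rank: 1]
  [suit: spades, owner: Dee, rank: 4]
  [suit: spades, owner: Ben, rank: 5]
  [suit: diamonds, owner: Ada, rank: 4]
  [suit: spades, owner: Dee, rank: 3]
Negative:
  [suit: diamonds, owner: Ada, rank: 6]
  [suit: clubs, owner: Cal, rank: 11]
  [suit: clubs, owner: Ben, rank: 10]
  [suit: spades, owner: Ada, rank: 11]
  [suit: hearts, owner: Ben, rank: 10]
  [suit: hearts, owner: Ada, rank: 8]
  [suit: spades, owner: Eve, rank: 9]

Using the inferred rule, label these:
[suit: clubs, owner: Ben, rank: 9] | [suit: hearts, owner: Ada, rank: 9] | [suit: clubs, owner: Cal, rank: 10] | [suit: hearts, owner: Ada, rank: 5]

Negative, Negative, Negative, Positive

The rule appears to be: rank ≤ 5.
Negative: [suit: clubs, owner: Ben, rank: 9], since rank = 9. Negative: [suit: hearts, owner: Ada, rank: 9], since rank = 9. Negative: [suit: clubs, owner: Cal, rank: 10], since rank = 10. Positive: [suit: hearts, owner: Ada, rank: 5], since rank = 5.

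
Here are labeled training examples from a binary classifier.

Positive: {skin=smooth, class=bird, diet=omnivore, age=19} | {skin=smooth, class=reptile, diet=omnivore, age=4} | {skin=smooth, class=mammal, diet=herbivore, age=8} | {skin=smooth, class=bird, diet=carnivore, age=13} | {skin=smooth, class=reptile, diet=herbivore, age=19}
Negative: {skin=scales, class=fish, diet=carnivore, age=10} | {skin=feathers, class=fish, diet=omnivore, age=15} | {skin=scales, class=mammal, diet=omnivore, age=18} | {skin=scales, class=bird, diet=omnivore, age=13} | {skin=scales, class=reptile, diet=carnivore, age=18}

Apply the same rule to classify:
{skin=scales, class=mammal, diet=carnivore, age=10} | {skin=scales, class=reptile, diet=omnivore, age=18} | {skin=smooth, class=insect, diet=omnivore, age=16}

Rule: skin is smooth. This holds for each 'Positive' example and fails for each 'Negative' one.
{skin=scales, class=mammal, diet=carnivore, age=10} → skin is scales → Negative. {skin=scales, class=reptile, diet=omnivore, age=18} → skin is scales → Negative. {skin=smooth, class=insect, diet=omnivore, age=16} → skin is smooth → Positive.

Negative, Negative, Positive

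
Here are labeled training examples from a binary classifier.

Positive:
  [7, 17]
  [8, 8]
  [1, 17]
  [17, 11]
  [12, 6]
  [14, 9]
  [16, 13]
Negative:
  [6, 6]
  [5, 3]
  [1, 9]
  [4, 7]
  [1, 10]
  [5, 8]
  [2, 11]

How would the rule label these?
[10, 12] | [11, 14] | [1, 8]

The rule appears to be: sum ≥ 16.
[10, 12] → 10+12 = 22 → Positive.
[11, 14] → 11+14 = 25 → Positive.
[1, 8] → 1+8 = 9 → Negative.

Positive, Positive, Negative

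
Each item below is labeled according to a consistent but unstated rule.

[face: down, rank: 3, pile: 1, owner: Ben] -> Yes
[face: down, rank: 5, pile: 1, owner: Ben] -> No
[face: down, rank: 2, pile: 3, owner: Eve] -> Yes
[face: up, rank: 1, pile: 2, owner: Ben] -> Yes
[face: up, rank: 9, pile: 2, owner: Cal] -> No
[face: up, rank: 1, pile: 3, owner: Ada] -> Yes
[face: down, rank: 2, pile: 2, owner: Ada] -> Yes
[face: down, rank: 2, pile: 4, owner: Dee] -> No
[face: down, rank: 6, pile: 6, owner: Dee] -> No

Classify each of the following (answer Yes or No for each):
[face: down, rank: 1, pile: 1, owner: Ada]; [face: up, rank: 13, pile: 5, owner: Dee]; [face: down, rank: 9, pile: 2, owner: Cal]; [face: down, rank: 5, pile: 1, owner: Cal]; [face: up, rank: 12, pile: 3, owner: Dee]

All 'Yes' examples share one property — pile ≤ 3 AND rank ≤ 3 — and every 'No' example lacks it.

Yes, No, No, No, No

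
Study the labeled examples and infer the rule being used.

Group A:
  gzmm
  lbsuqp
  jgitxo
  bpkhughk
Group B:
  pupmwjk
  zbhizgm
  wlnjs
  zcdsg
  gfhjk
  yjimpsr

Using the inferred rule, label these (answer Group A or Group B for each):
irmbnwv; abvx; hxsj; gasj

Group B, Group A, Group A, Group A

One predicate separates the groups cleanly: even length.
irmbnwv: length 7 — fails the rule, so Group B.
abvx: length 4 — qualifies, so Group A.
hxsj: length 4 — qualifies, so Group A.
gasj: length 4 — qualifies, so Group A.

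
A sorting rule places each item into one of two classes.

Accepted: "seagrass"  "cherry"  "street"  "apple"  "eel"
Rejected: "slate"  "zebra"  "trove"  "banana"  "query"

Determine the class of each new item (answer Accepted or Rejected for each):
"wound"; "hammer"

Rejected, Accepted

The classifier is using: has a double letter.
"wound" — no doubled letter, hence Rejected.
"hammer" — 'mm' doubled, hence Accepted.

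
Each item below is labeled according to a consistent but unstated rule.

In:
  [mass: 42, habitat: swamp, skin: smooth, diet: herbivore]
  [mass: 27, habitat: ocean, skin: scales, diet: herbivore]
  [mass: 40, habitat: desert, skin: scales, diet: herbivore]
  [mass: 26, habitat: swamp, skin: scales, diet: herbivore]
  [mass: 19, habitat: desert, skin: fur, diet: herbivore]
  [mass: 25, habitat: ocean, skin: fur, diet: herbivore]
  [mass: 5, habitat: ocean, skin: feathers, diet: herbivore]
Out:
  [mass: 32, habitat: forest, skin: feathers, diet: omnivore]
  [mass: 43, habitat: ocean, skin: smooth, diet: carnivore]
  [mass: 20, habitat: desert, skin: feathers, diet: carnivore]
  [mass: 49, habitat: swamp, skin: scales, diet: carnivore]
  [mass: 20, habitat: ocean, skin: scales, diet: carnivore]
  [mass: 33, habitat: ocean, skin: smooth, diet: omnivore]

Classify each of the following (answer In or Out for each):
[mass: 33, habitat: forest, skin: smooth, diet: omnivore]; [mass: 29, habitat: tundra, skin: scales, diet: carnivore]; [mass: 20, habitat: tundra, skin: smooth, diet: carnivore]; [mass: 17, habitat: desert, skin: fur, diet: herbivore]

All 'In' examples share one property — diet is herbivore — and every 'Out' example lacks it.

Out, Out, Out, In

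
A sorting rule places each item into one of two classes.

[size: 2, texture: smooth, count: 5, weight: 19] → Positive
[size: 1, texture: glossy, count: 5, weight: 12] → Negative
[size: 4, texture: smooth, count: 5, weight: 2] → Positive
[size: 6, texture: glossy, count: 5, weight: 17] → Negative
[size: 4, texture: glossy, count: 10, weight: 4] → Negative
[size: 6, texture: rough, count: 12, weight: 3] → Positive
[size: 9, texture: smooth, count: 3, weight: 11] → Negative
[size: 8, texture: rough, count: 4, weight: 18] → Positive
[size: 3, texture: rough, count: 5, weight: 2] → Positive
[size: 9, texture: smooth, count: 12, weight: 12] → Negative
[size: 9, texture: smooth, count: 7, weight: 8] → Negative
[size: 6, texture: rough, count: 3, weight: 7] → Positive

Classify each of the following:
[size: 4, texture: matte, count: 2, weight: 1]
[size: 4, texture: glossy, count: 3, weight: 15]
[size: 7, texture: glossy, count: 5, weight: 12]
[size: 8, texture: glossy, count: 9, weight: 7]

The common property of the 'Positive' items is: texture is not glossy AND size ≤ 8. No 'Negative' item has it.
[size: 4, texture: matte, count: 2, weight: 1] → texture is matte, size = 4 → Positive.
[size: 4, texture: glossy, count: 3, weight: 15] → texture is glossy, size = 4 → Negative.
[size: 7, texture: glossy, count: 5, weight: 12] → texture is glossy, size = 7 → Negative.
[size: 8, texture: glossy, count: 9, weight: 7] → texture is glossy, size = 8 → Negative.

Positive, Negative, Negative, Negative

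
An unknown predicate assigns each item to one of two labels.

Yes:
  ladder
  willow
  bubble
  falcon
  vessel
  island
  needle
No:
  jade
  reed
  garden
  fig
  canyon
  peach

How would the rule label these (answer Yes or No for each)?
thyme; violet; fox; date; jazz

Comparing the two groups points to one rule — contains 'l'.
thyme: no 'l' — doesn't qualify, so No. violet: has 'l' — passes, so Yes. fox: no 'l' — doesn't qualify, so No. date: no 'l' — doesn't qualify, so No. jazz: no 'l' — doesn't qualify, so No.

No, Yes, No, No, No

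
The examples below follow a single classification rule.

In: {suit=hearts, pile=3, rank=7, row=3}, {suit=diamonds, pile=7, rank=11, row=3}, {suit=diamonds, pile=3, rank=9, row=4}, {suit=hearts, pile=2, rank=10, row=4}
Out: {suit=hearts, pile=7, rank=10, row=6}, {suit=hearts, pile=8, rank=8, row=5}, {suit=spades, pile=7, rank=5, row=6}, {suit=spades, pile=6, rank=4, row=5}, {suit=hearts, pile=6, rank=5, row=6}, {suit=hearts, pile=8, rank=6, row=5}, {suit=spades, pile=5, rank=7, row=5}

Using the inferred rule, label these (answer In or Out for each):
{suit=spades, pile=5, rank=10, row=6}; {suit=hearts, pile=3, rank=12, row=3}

Out, In

The simplest hypothesis consistent with all the labels is: row ≤ 4.
Out: {suit=spades, pile=5, rank=10, row=6}, since row = 6. In: {suit=hearts, pile=3, rank=12, row=3}, since row = 3.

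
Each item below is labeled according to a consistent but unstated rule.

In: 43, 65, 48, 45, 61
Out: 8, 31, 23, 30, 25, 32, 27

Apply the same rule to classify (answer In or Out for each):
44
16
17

In, Out, Out

Rule: at least 43. This holds for each 'In' example and fails for each 'Out' one.
44: 44 ≥ 43 — meets the rule, so In.
16: 16 < 43 — fails the rule, so Out.
17: 17 < 43 — fails the rule, so Out.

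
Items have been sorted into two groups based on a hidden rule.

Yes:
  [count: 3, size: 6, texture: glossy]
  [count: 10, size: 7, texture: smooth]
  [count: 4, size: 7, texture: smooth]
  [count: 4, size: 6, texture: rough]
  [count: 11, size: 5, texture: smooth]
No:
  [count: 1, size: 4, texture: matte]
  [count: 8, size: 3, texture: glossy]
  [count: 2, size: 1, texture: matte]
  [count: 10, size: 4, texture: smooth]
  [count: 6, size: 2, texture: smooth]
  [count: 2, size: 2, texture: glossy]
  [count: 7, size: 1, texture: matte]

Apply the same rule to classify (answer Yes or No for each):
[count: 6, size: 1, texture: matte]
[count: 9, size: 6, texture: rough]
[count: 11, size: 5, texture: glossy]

Rule: size ≥ 5. This holds for each 'Yes' example and fails for each 'No' one.

No, Yes, Yes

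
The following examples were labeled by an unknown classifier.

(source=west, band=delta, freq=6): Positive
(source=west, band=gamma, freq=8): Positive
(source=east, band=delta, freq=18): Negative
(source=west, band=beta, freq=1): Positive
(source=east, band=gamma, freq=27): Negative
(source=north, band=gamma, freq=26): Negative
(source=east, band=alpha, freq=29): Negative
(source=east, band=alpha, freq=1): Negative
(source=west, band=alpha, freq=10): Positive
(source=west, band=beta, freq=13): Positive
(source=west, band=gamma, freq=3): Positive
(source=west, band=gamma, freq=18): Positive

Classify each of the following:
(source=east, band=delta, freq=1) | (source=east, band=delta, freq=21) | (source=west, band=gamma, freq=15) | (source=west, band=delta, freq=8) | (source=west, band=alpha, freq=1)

Negative, Negative, Positive, Positive, Positive

The rule appears to be: source is west.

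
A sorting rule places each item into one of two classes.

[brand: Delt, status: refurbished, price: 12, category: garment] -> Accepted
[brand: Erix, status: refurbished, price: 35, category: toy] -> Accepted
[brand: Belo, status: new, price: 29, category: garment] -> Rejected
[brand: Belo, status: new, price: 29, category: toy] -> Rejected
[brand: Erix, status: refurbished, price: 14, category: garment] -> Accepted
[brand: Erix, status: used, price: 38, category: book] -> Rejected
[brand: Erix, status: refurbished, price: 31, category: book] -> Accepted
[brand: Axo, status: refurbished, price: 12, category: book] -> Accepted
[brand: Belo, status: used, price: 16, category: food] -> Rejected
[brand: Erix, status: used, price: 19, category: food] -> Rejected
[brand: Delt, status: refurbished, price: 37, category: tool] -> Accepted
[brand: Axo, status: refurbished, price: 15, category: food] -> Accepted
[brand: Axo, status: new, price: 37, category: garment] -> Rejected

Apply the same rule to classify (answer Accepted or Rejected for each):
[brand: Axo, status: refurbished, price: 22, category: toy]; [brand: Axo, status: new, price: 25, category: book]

The common property of the 'Accepted' items is: status is refurbished. No 'Rejected' item has it.
[brand: Axo, status: refurbished, price: 22, category: toy]: status is refurbished — satisfies this, so Accepted. [brand: Axo, status: new, price: 25, category: book]: status is new — doesn't qualify, so Rejected.

Accepted, Rejected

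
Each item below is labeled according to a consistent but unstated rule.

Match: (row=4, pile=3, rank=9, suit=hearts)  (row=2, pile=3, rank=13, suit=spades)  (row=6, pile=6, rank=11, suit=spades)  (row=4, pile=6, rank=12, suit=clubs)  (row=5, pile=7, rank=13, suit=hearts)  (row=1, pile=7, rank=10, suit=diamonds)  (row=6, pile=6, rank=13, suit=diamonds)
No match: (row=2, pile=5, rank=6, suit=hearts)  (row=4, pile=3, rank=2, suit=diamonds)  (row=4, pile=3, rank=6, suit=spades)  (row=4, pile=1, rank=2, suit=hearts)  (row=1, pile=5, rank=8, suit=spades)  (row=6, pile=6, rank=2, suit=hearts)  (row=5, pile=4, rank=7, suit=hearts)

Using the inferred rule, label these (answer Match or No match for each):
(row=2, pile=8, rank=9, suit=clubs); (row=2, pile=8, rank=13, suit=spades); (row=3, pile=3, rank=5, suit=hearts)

Match, Match, No match

'Match' ⟺ rank ≥ 9.
(row=2, pile=8, rank=9, suit=clubs): Match (rank = 9).
(row=2, pile=8, rank=13, suit=spades): Match (rank = 13).
(row=3, pile=3, rank=5, suit=hearts): No match (rank = 5).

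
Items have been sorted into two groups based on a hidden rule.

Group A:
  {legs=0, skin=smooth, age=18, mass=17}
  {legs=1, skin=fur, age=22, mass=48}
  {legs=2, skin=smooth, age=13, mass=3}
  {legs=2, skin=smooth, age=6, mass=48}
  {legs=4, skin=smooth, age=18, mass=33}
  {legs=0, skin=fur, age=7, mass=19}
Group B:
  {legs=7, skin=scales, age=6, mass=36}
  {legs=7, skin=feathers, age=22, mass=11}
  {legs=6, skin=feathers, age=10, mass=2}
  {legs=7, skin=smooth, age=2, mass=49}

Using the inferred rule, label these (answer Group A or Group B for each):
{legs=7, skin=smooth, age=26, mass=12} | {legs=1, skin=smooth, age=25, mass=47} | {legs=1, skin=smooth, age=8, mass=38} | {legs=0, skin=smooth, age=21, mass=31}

Group B, Group A, Group A, Group A

'Group A' ⟺ legs ≤ 4.
{legs=7, skin=smooth, age=26, mass=12}: legs = 7 — does not satisfy this, so Group B.
{legs=1, skin=smooth, age=25, mass=47}: legs = 1 — checks out, so Group A.
{legs=1, skin=smooth, age=8, mass=38}: legs = 1 — checks out, so Group A.
{legs=0, skin=smooth, age=21, mass=31}: legs = 0 — checks out, so Group A.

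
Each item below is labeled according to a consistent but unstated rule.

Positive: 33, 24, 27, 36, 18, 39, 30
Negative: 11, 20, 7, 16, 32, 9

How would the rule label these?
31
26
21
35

Negative, Negative, Positive, Negative

The classifier is using: multiple of 3 AND at least 11.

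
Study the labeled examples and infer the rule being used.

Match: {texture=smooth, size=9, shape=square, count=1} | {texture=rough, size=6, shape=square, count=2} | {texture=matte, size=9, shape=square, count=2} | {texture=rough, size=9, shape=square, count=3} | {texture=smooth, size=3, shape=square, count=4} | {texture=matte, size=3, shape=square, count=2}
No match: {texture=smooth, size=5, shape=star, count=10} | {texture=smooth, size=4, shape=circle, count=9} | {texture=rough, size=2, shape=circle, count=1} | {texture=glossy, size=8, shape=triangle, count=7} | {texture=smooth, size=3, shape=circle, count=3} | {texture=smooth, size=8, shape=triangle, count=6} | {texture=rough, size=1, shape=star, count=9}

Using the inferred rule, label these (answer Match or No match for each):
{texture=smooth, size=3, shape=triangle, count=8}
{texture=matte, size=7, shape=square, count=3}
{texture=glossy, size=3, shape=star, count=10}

No match, Match, No match

Rule: shape is square. This holds for each 'Match' example and fails for each 'No match' one.
{texture=smooth, size=3, shape=triangle, count=8} — shape is triangle, hence No match.
{texture=matte, size=7, shape=square, count=3} — shape is square, hence Match.
{texture=glossy, size=3, shape=star, count=10} — shape is star, hence No match.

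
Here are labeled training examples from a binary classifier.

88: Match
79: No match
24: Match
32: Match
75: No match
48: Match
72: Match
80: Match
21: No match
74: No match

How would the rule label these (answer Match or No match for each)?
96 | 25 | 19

The distinguishing property — multiple of 4 — holds for all the 'Match' cases and none of the 'No match' cases.
96 — 96 = 4·24, hence Match. 25 — 25 = 4·6 + 1, hence No match. 19 — 19 = 4·4 + 3, hence No match.

Match, No match, No match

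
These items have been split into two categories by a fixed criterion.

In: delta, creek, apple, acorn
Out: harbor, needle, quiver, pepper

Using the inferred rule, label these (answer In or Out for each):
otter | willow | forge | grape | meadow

The classifier is using: odd length.
In: otter, since length 5.
Out: willow, since length 6.
In: forge, since length 5.
In: grape, since length 5.
Out: meadow, since length 6.

In, Out, In, In, Out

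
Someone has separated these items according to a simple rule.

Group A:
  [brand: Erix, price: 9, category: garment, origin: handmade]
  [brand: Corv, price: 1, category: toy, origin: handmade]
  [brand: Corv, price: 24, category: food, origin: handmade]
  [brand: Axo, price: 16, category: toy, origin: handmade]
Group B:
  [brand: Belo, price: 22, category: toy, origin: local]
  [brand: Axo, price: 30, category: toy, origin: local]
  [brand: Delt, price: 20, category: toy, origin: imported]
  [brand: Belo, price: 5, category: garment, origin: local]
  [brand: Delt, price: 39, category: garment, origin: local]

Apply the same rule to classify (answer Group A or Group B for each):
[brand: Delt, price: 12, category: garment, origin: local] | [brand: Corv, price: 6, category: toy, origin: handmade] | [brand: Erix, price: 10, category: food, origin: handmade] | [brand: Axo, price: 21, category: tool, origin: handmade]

Group B, Group A, Group A, Group A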